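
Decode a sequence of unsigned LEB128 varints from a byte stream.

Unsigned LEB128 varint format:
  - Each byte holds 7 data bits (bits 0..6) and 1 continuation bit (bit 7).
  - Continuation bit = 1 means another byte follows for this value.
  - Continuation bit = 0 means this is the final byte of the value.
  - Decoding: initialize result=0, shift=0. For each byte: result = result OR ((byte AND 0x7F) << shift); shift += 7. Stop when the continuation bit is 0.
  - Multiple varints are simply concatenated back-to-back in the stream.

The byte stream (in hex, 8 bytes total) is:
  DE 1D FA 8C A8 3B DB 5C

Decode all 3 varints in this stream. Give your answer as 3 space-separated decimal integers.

  byte[0]=0xDE cont=1 payload=0x5E=94: acc |= 94<<0 -> acc=94 shift=7
  byte[1]=0x1D cont=0 payload=0x1D=29: acc |= 29<<7 -> acc=3806 shift=14 [end]
Varint 1: bytes[0:2] = DE 1D -> value 3806 (2 byte(s))
  byte[2]=0xFA cont=1 payload=0x7A=122: acc |= 122<<0 -> acc=122 shift=7
  byte[3]=0x8C cont=1 payload=0x0C=12: acc |= 12<<7 -> acc=1658 shift=14
  byte[4]=0xA8 cont=1 payload=0x28=40: acc |= 40<<14 -> acc=657018 shift=21
  byte[5]=0x3B cont=0 payload=0x3B=59: acc |= 59<<21 -> acc=124388986 shift=28 [end]
Varint 2: bytes[2:6] = FA 8C A8 3B -> value 124388986 (4 byte(s))
  byte[6]=0xDB cont=1 payload=0x5B=91: acc |= 91<<0 -> acc=91 shift=7
  byte[7]=0x5C cont=0 payload=0x5C=92: acc |= 92<<7 -> acc=11867 shift=14 [end]
Varint 3: bytes[6:8] = DB 5C -> value 11867 (2 byte(s))

Answer: 3806 124388986 11867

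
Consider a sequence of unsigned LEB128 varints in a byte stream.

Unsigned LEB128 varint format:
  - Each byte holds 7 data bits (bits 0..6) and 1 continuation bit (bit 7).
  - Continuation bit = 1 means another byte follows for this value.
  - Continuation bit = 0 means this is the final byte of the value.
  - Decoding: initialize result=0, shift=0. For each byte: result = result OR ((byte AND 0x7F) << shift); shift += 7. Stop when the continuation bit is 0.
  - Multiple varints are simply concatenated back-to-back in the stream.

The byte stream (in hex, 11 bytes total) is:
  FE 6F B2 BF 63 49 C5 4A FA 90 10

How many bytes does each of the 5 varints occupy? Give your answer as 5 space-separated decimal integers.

  byte[0]=0xFE cont=1 payload=0x7E=126: acc |= 126<<0 -> acc=126 shift=7
  byte[1]=0x6F cont=0 payload=0x6F=111: acc |= 111<<7 -> acc=14334 shift=14 [end]
Varint 1: bytes[0:2] = FE 6F -> value 14334 (2 byte(s))
  byte[2]=0xB2 cont=1 payload=0x32=50: acc |= 50<<0 -> acc=50 shift=7
  byte[3]=0xBF cont=1 payload=0x3F=63: acc |= 63<<7 -> acc=8114 shift=14
  byte[4]=0x63 cont=0 payload=0x63=99: acc |= 99<<14 -> acc=1630130 shift=21 [end]
Varint 2: bytes[2:5] = B2 BF 63 -> value 1630130 (3 byte(s))
  byte[5]=0x49 cont=0 payload=0x49=73: acc |= 73<<0 -> acc=73 shift=7 [end]
Varint 3: bytes[5:6] = 49 -> value 73 (1 byte(s))
  byte[6]=0xC5 cont=1 payload=0x45=69: acc |= 69<<0 -> acc=69 shift=7
  byte[7]=0x4A cont=0 payload=0x4A=74: acc |= 74<<7 -> acc=9541 shift=14 [end]
Varint 4: bytes[6:8] = C5 4A -> value 9541 (2 byte(s))
  byte[8]=0xFA cont=1 payload=0x7A=122: acc |= 122<<0 -> acc=122 shift=7
  byte[9]=0x90 cont=1 payload=0x10=16: acc |= 16<<7 -> acc=2170 shift=14
  byte[10]=0x10 cont=0 payload=0x10=16: acc |= 16<<14 -> acc=264314 shift=21 [end]
Varint 5: bytes[8:11] = FA 90 10 -> value 264314 (3 byte(s))

Answer: 2 3 1 2 3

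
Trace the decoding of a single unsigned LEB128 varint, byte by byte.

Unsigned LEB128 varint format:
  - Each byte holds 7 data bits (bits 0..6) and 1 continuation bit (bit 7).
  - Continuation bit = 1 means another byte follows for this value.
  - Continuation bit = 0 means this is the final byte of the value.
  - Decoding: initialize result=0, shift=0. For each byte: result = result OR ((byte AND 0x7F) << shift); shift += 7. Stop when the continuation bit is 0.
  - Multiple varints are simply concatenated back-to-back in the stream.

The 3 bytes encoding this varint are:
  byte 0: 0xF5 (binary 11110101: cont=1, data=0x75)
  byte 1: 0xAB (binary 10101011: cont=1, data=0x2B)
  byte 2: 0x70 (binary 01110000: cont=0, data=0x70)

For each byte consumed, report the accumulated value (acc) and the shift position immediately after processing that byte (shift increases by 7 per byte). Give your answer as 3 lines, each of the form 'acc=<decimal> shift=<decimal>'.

byte 0=0xF5: payload=0x75=117, contrib = 117<<0 = 117; acc -> 117, shift -> 7
byte 1=0xAB: payload=0x2B=43, contrib = 43<<7 = 5504; acc -> 5621, shift -> 14
byte 2=0x70: payload=0x70=112, contrib = 112<<14 = 1835008; acc -> 1840629, shift -> 21

Answer: acc=117 shift=7
acc=5621 shift=14
acc=1840629 shift=21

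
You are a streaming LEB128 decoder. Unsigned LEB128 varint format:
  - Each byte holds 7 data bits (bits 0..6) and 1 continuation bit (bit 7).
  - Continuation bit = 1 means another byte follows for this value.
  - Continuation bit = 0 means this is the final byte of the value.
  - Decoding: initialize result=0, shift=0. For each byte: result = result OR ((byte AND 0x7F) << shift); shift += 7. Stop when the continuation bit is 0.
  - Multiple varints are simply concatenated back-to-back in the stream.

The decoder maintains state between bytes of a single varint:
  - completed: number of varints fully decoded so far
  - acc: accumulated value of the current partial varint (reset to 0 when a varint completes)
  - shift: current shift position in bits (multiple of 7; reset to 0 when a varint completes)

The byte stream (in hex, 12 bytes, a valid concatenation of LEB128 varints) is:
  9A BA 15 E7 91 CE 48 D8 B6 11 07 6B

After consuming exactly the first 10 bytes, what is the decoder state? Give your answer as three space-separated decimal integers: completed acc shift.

Answer: 3 0 0

Derivation:
byte[0]=0x9A cont=1 payload=0x1A: acc |= 26<<0 -> completed=0 acc=26 shift=7
byte[1]=0xBA cont=1 payload=0x3A: acc |= 58<<7 -> completed=0 acc=7450 shift=14
byte[2]=0x15 cont=0 payload=0x15: varint #1 complete (value=351514); reset -> completed=1 acc=0 shift=0
byte[3]=0xE7 cont=1 payload=0x67: acc |= 103<<0 -> completed=1 acc=103 shift=7
byte[4]=0x91 cont=1 payload=0x11: acc |= 17<<7 -> completed=1 acc=2279 shift=14
byte[5]=0xCE cont=1 payload=0x4E: acc |= 78<<14 -> completed=1 acc=1280231 shift=21
byte[6]=0x48 cont=0 payload=0x48: varint #2 complete (value=152275175); reset -> completed=2 acc=0 shift=0
byte[7]=0xD8 cont=1 payload=0x58: acc |= 88<<0 -> completed=2 acc=88 shift=7
byte[8]=0xB6 cont=1 payload=0x36: acc |= 54<<7 -> completed=2 acc=7000 shift=14
byte[9]=0x11 cont=0 payload=0x11: varint #3 complete (value=285528); reset -> completed=3 acc=0 shift=0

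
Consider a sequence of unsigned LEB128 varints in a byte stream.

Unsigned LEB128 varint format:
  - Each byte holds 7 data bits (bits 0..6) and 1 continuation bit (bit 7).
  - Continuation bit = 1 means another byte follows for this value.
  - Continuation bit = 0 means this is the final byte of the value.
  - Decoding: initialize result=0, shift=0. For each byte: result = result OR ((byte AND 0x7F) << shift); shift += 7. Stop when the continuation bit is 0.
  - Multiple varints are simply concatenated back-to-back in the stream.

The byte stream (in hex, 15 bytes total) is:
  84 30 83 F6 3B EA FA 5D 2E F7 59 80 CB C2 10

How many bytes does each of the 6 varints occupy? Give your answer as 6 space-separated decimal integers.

  byte[0]=0x84 cont=1 payload=0x04=4: acc |= 4<<0 -> acc=4 shift=7
  byte[1]=0x30 cont=0 payload=0x30=48: acc |= 48<<7 -> acc=6148 shift=14 [end]
Varint 1: bytes[0:2] = 84 30 -> value 6148 (2 byte(s))
  byte[2]=0x83 cont=1 payload=0x03=3: acc |= 3<<0 -> acc=3 shift=7
  byte[3]=0xF6 cont=1 payload=0x76=118: acc |= 118<<7 -> acc=15107 shift=14
  byte[4]=0x3B cont=0 payload=0x3B=59: acc |= 59<<14 -> acc=981763 shift=21 [end]
Varint 2: bytes[2:5] = 83 F6 3B -> value 981763 (3 byte(s))
  byte[5]=0xEA cont=1 payload=0x6A=106: acc |= 106<<0 -> acc=106 shift=7
  byte[6]=0xFA cont=1 payload=0x7A=122: acc |= 122<<7 -> acc=15722 shift=14
  byte[7]=0x5D cont=0 payload=0x5D=93: acc |= 93<<14 -> acc=1539434 shift=21 [end]
Varint 3: bytes[5:8] = EA FA 5D -> value 1539434 (3 byte(s))
  byte[8]=0x2E cont=0 payload=0x2E=46: acc |= 46<<0 -> acc=46 shift=7 [end]
Varint 4: bytes[8:9] = 2E -> value 46 (1 byte(s))
  byte[9]=0xF7 cont=1 payload=0x77=119: acc |= 119<<0 -> acc=119 shift=7
  byte[10]=0x59 cont=0 payload=0x59=89: acc |= 89<<7 -> acc=11511 shift=14 [end]
Varint 5: bytes[9:11] = F7 59 -> value 11511 (2 byte(s))
  byte[11]=0x80 cont=1 payload=0x00=0: acc |= 0<<0 -> acc=0 shift=7
  byte[12]=0xCB cont=1 payload=0x4B=75: acc |= 75<<7 -> acc=9600 shift=14
  byte[13]=0xC2 cont=1 payload=0x42=66: acc |= 66<<14 -> acc=1090944 shift=21
  byte[14]=0x10 cont=0 payload=0x10=16: acc |= 16<<21 -> acc=34645376 shift=28 [end]
Varint 6: bytes[11:15] = 80 CB C2 10 -> value 34645376 (4 byte(s))

Answer: 2 3 3 1 2 4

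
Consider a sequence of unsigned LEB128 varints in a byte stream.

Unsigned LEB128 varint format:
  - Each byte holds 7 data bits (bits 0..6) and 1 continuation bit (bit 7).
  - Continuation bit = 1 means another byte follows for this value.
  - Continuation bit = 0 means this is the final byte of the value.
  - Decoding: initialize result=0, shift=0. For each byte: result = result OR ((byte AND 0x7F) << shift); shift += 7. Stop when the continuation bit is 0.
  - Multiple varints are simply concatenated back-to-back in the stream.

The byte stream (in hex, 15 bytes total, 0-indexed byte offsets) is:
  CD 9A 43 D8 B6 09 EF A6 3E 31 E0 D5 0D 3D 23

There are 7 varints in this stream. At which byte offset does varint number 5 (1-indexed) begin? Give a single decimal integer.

  byte[0]=0xCD cont=1 payload=0x4D=77: acc |= 77<<0 -> acc=77 shift=7
  byte[1]=0x9A cont=1 payload=0x1A=26: acc |= 26<<7 -> acc=3405 shift=14
  byte[2]=0x43 cont=0 payload=0x43=67: acc |= 67<<14 -> acc=1101133 shift=21 [end]
Varint 1: bytes[0:3] = CD 9A 43 -> value 1101133 (3 byte(s))
  byte[3]=0xD8 cont=1 payload=0x58=88: acc |= 88<<0 -> acc=88 shift=7
  byte[4]=0xB6 cont=1 payload=0x36=54: acc |= 54<<7 -> acc=7000 shift=14
  byte[5]=0x09 cont=0 payload=0x09=9: acc |= 9<<14 -> acc=154456 shift=21 [end]
Varint 2: bytes[3:6] = D8 B6 09 -> value 154456 (3 byte(s))
  byte[6]=0xEF cont=1 payload=0x6F=111: acc |= 111<<0 -> acc=111 shift=7
  byte[7]=0xA6 cont=1 payload=0x26=38: acc |= 38<<7 -> acc=4975 shift=14
  byte[8]=0x3E cont=0 payload=0x3E=62: acc |= 62<<14 -> acc=1020783 shift=21 [end]
Varint 3: bytes[6:9] = EF A6 3E -> value 1020783 (3 byte(s))
  byte[9]=0x31 cont=0 payload=0x31=49: acc |= 49<<0 -> acc=49 shift=7 [end]
Varint 4: bytes[9:10] = 31 -> value 49 (1 byte(s))
  byte[10]=0xE0 cont=1 payload=0x60=96: acc |= 96<<0 -> acc=96 shift=7
  byte[11]=0xD5 cont=1 payload=0x55=85: acc |= 85<<7 -> acc=10976 shift=14
  byte[12]=0x0D cont=0 payload=0x0D=13: acc |= 13<<14 -> acc=223968 shift=21 [end]
Varint 5: bytes[10:13] = E0 D5 0D -> value 223968 (3 byte(s))
  byte[13]=0x3D cont=0 payload=0x3D=61: acc |= 61<<0 -> acc=61 shift=7 [end]
Varint 6: bytes[13:14] = 3D -> value 61 (1 byte(s))
  byte[14]=0x23 cont=0 payload=0x23=35: acc |= 35<<0 -> acc=35 shift=7 [end]
Varint 7: bytes[14:15] = 23 -> value 35 (1 byte(s))

Answer: 10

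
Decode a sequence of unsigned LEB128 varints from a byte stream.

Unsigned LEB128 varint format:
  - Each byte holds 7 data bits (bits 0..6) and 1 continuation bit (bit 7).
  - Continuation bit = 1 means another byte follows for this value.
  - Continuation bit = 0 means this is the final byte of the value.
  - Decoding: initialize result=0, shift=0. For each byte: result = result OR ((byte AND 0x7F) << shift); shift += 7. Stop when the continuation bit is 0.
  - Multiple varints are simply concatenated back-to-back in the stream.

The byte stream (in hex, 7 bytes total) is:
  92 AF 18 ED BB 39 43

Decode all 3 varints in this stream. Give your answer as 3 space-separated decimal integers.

  byte[0]=0x92 cont=1 payload=0x12=18: acc |= 18<<0 -> acc=18 shift=7
  byte[1]=0xAF cont=1 payload=0x2F=47: acc |= 47<<7 -> acc=6034 shift=14
  byte[2]=0x18 cont=0 payload=0x18=24: acc |= 24<<14 -> acc=399250 shift=21 [end]
Varint 1: bytes[0:3] = 92 AF 18 -> value 399250 (3 byte(s))
  byte[3]=0xED cont=1 payload=0x6D=109: acc |= 109<<0 -> acc=109 shift=7
  byte[4]=0xBB cont=1 payload=0x3B=59: acc |= 59<<7 -> acc=7661 shift=14
  byte[5]=0x39 cont=0 payload=0x39=57: acc |= 57<<14 -> acc=941549 shift=21 [end]
Varint 2: bytes[3:6] = ED BB 39 -> value 941549 (3 byte(s))
  byte[6]=0x43 cont=0 payload=0x43=67: acc |= 67<<0 -> acc=67 shift=7 [end]
Varint 3: bytes[6:7] = 43 -> value 67 (1 byte(s))

Answer: 399250 941549 67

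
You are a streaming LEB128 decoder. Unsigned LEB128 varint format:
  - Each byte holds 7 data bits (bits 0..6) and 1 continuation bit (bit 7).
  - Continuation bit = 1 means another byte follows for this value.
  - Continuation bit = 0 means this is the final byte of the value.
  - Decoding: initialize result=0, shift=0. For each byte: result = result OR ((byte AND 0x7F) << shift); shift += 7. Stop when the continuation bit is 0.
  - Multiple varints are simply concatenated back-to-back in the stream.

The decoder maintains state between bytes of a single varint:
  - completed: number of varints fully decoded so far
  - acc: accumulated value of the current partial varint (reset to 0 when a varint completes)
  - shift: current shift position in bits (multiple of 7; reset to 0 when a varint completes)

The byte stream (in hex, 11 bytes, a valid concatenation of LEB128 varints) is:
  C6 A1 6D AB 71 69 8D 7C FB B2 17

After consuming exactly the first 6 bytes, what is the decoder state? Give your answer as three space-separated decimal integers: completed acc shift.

byte[0]=0xC6 cont=1 payload=0x46: acc |= 70<<0 -> completed=0 acc=70 shift=7
byte[1]=0xA1 cont=1 payload=0x21: acc |= 33<<7 -> completed=0 acc=4294 shift=14
byte[2]=0x6D cont=0 payload=0x6D: varint #1 complete (value=1790150); reset -> completed=1 acc=0 shift=0
byte[3]=0xAB cont=1 payload=0x2B: acc |= 43<<0 -> completed=1 acc=43 shift=7
byte[4]=0x71 cont=0 payload=0x71: varint #2 complete (value=14507); reset -> completed=2 acc=0 shift=0
byte[5]=0x69 cont=0 payload=0x69: varint #3 complete (value=105); reset -> completed=3 acc=0 shift=0

Answer: 3 0 0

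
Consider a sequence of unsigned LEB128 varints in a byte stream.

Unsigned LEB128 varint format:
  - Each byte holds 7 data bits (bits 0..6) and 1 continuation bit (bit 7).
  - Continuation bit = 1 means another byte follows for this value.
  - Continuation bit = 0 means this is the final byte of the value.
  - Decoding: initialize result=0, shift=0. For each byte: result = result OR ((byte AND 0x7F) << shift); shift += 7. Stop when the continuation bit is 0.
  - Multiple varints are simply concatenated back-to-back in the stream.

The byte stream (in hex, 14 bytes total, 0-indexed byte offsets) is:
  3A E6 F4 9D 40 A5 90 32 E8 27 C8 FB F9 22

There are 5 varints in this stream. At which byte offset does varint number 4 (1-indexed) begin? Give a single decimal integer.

  byte[0]=0x3A cont=0 payload=0x3A=58: acc |= 58<<0 -> acc=58 shift=7 [end]
Varint 1: bytes[0:1] = 3A -> value 58 (1 byte(s))
  byte[1]=0xE6 cont=1 payload=0x66=102: acc |= 102<<0 -> acc=102 shift=7
  byte[2]=0xF4 cont=1 payload=0x74=116: acc |= 116<<7 -> acc=14950 shift=14
  byte[3]=0x9D cont=1 payload=0x1D=29: acc |= 29<<14 -> acc=490086 shift=21
  byte[4]=0x40 cont=0 payload=0x40=64: acc |= 64<<21 -> acc=134707814 shift=28 [end]
Varint 2: bytes[1:5] = E6 F4 9D 40 -> value 134707814 (4 byte(s))
  byte[5]=0xA5 cont=1 payload=0x25=37: acc |= 37<<0 -> acc=37 shift=7
  byte[6]=0x90 cont=1 payload=0x10=16: acc |= 16<<7 -> acc=2085 shift=14
  byte[7]=0x32 cont=0 payload=0x32=50: acc |= 50<<14 -> acc=821285 shift=21 [end]
Varint 3: bytes[5:8] = A5 90 32 -> value 821285 (3 byte(s))
  byte[8]=0xE8 cont=1 payload=0x68=104: acc |= 104<<0 -> acc=104 shift=7
  byte[9]=0x27 cont=0 payload=0x27=39: acc |= 39<<7 -> acc=5096 shift=14 [end]
Varint 4: bytes[8:10] = E8 27 -> value 5096 (2 byte(s))
  byte[10]=0xC8 cont=1 payload=0x48=72: acc |= 72<<0 -> acc=72 shift=7
  byte[11]=0xFB cont=1 payload=0x7B=123: acc |= 123<<7 -> acc=15816 shift=14
  byte[12]=0xF9 cont=1 payload=0x79=121: acc |= 121<<14 -> acc=1998280 shift=21
  byte[13]=0x22 cont=0 payload=0x22=34: acc |= 34<<21 -> acc=73301448 shift=28 [end]
Varint 5: bytes[10:14] = C8 FB F9 22 -> value 73301448 (4 byte(s))

Answer: 8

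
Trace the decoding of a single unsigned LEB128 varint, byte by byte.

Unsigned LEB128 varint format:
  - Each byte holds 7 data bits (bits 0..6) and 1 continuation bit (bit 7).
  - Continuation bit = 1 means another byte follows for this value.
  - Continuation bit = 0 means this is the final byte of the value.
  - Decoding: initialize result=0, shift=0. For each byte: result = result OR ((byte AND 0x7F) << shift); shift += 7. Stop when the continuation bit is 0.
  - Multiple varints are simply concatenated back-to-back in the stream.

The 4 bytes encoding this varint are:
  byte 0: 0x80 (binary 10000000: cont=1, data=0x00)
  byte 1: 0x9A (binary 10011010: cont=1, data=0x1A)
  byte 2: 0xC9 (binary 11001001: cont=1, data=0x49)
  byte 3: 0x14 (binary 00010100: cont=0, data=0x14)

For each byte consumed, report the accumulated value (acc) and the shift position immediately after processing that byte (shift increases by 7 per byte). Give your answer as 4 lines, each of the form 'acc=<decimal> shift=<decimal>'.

byte 0=0x80: payload=0x00=0, contrib = 0<<0 = 0; acc -> 0, shift -> 7
byte 1=0x9A: payload=0x1A=26, contrib = 26<<7 = 3328; acc -> 3328, shift -> 14
byte 2=0xC9: payload=0x49=73, contrib = 73<<14 = 1196032; acc -> 1199360, shift -> 21
byte 3=0x14: payload=0x14=20, contrib = 20<<21 = 41943040; acc -> 43142400, shift -> 28

Answer: acc=0 shift=7
acc=3328 shift=14
acc=1199360 shift=21
acc=43142400 shift=28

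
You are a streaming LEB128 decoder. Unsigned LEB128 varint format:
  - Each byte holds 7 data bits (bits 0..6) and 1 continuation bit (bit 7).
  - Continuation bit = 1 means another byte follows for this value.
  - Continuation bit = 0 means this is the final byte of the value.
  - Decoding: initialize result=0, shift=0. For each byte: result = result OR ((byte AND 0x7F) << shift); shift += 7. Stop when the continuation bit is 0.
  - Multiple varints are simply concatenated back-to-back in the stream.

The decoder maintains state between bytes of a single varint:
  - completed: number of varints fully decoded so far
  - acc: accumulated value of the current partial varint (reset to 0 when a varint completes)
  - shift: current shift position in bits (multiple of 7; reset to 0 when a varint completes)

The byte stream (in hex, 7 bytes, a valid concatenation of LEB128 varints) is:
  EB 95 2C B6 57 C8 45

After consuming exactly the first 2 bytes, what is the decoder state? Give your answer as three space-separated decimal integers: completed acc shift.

byte[0]=0xEB cont=1 payload=0x6B: acc |= 107<<0 -> completed=0 acc=107 shift=7
byte[1]=0x95 cont=1 payload=0x15: acc |= 21<<7 -> completed=0 acc=2795 shift=14

Answer: 0 2795 14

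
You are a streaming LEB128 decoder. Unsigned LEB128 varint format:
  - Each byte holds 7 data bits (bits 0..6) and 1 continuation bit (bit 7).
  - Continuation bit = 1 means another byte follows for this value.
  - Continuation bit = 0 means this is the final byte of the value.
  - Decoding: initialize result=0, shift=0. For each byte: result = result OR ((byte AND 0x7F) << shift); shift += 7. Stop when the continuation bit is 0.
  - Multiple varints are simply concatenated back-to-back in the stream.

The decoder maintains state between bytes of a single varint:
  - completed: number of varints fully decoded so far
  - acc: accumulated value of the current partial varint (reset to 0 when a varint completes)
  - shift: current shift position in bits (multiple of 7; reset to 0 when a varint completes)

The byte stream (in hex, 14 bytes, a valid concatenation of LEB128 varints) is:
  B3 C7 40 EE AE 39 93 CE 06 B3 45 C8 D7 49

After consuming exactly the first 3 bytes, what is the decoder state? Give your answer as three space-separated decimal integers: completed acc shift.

Answer: 1 0 0

Derivation:
byte[0]=0xB3 cont=1 payload=0x33: acc |= 51<<0 -> completed=0 acc=51 shift=7
byte[1]=0xC7 cont=1 payload=0x47: acc |= 71<<7 -> completed=0 acc=9139 shift=14
byte[2]=0x40 cont=0 payload=0x40: varint #1 complete (value=1057715); reset -> completed=1 acc=0 shift=0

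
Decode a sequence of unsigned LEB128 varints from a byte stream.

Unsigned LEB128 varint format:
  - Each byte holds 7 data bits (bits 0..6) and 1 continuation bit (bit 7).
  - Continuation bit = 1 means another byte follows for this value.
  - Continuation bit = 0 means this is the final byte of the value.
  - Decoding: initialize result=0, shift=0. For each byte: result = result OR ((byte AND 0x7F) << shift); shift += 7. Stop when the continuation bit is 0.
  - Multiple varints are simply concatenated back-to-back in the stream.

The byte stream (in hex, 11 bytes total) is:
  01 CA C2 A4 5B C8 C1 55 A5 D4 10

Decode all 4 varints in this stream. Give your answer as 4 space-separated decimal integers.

Answer: 1 191439178 1401032 272933

Derivation:
  byte[0]=0x01 cont=0 payload=0x01=1: acc |= 1<<0 -> acc=1 shift=7 [end]
Varint 1: bytes[0:1] = 01 -> value 1 (1 byte(s))
  byte[1]=0xCA cont=1 payload=0x4A=74: acc |= 74<<0 -> acc=74 shift=7
  byte[2]=0xC2 cont=1 payload=0x42=66: acc |= 66<<7 -> acc=8522 shift=14
  byte[3]=0xA4 cont=1 payload=0x24=36: acc |= 36<<14 -> acc=598346 shift=21
  byte[4]=0x5B cont=0 payload=0x5B=91: acc |= 91<<21 -> acc=191439178 shift=28 [end]
Varint 2: bytes[1:5] = CA C2 A4 5B -> value 191439178 (4 byte(s))
  byte[5]=0xC8 cont=1 payload=0x48=72: acc |= 72<<0 -> acc=72 shift=7
  byte[6]=0xC1 cont=1 payload=0x41=65: acc |= 65<<7 -> acc=8392 shift=14
  byte[7]=0x55 cont=0 payload=0x55=85: acc |= 85<<14 -> acc=1401032 shift=21 [end]
Varint 3: bytes[5:8] = C8 C1 55 -> value 1401032 (3 byte(s))
  byte[8]=0xA5 cont=1 payload=0x25=37: acc |= 37<<0 -> acc=37 shift=7
  byte[9]=0xD4 cont=1 payload=0x54=84: acc |= 84<<7 -> acc=10789 shift=14
  byte[10]=0x10 cont=0 payload=0x10=16: acc |= 16<<14 -> acc=272933 shift=21 [end]
Varint 4: bytes[8:11] = A5 D4 10 -> value 272933 (3 byte(s))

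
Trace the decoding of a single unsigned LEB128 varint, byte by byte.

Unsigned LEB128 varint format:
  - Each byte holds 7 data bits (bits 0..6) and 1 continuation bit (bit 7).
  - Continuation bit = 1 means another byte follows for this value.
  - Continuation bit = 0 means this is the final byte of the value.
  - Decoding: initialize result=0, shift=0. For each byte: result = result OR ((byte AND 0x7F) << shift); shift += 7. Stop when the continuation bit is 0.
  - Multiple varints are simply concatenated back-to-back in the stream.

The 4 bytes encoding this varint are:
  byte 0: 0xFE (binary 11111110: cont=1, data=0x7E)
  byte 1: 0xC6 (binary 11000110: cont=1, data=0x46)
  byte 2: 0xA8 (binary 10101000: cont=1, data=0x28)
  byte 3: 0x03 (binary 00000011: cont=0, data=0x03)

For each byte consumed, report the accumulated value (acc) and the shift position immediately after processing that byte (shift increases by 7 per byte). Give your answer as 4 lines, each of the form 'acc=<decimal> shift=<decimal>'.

byte 0=0xFE: payload=0x7E=126, contrib = 126<<0 = 126; acc -> 126, shift -> 7
byte 1=0xC6: payload=0x46=70, contrib = 70<<7 = 8960; acc -> 9086, shift -> 14
byte 2=0xA8: payload=0x28=40, contrib = 40<<14 = 655360; acc -> 664446, shift -> 21
byte 3=0x03: payload=0x03=3, contrib = 3<<21 = 6291456; acc -> 6955902, shift -> 28

Answer: acc=126 shift=7
acc=9086 shift=14
acc=664446 shift=21
acc=6955902 shift=28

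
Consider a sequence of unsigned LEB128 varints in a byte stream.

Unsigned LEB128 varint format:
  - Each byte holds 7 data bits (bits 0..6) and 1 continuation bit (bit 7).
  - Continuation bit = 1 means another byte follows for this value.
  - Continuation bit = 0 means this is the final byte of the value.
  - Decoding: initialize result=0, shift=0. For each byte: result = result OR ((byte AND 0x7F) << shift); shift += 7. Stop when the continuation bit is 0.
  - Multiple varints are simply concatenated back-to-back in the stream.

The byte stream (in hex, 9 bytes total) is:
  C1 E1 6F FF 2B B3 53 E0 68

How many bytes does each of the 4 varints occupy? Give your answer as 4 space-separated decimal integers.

  byte[0]=0xC1 cont=1 payload=0x41=65: acc |= 65<<0 -> acc=65 shift=7
  byte[1]=0xE1 cont=1 payload=0x61=97: acc |= 97<<7 -> acc=12481 shift=14
  byte[2]=0x6F cont=0 payload=0x6F=111: acc |= 111<<14 -> acc=1831105 shift=21 [end]
Varint 1: bytes[0:3] = C1 E1 6F -> value 1831105 (3 byte(s))
  byte[3]=0xFF cont=1 payload=0x7F=127: acc |= 127<<0 -> acc=127 shift=7
  byte[4]=0x2B cont=0 payload=0x2B=43: acc |= 43<<7 -> acc=5631 shift=14 [end]
Varint 2: bytes[3:5] = FF 2B -> value 5631 (2 byte(s))
  byte[5]=0xB3 cont=1 payload=0x33=51: acc |= 51<<0 -> acc=51 shift=7
  byte[6]=0x53 cont=0 payload=0x53=83: acc |= 83<<7 -> acc=10675 shift=14 [end]
Varint 3: bytes[5:7] = B3 53 -> value 10675 (2 byte(s))
  byte[7]=0xE0 cont=1 payload=0x60=96: acc |= 96<<0 -> acc=96 shift=7
  byte[8]=0x68 cont=0 payload=0x68=104: acc |= 104<<7 -> acc=13408 shift=14 [end]
Varint 4: bytes[7:9] = E0 68 -> value 13408 (2 byte(s))

Answer: 3 2 2 2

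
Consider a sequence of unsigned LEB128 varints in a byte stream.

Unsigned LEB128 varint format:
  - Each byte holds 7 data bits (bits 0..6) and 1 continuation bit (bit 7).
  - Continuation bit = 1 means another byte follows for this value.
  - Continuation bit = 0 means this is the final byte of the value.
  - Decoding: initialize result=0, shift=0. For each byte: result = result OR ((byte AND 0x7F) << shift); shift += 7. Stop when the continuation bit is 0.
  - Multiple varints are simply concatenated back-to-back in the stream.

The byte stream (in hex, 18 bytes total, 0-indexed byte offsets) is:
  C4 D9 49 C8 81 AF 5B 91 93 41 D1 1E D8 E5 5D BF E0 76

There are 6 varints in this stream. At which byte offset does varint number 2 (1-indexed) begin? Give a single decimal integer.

  byte[0]=0xC4 cont=1 payload=0x44=68: acc |= 68<<0 -> acc=68 shift=7
  byte[1]=0xD9 cont=1 payload=0x59=89: acc |= 89<<7 -> acc=11460 shift=14
  byte[2]=0x49 cont=0 payload=0x49=73: acc |= 73<<14 -> acc=1207492 shift=21 [end]
Varint 1: bytes[0:3] = C4 D9 49 -> value 1207492 (3 byte(s))
  byte[3]=0xC8 cont=1 payload=0x48=72: acc |= 72<<0 -> acc=72 shift=7
  byte[4]=0x81 cont=1 payload=0x01=1: acc |= 1<<7 -> acc=200 shift=14
  byte[5]=0xAF cont=1 payload=0x2F=47: acc |= 47<<14 -> acc=770248 shift=21
  byte[6]=0x5B cont=0 payload=0x5B=91: acc |= 91<<21 -> acc=191611080 shift=28 [end]
Varint 2: bytes[3:7] = C8 81 AF 5B -> value 191611080 (4 byte(s))
  byte[7]=0x91 cont=1 payload=0x11=17: acc |= 17<<0 -> acc=17 shift=7
  byte[8]=0x93 cont=1 payload=0x13=19: acc |= 19<<7 -> acc=2449 shift=14
  byte[9]=0x41 cont=0 payload=0x41=65: acc |= 65<<14 -> acc=1067409 shift=21 [end]
Varint 3: bytes[7:10] = 91 93 41 -> value 1067409 (3 byte(s))
  byte[10]=0xD1 cont=1 payload=0x51=81: acc |= 81<<0 -> acc=81 shift=7
  byte[11]=0x1E cont=0 payload=0x1E=30: acc |= 30<<7 -> acc=3921 shift=14 [end]
Varint 4: bytes[10:12] = D1 1E -> value 3921 (2 byte(s))
  byte[12]=0xD8 cont=1 payload=0x58=88: acc |= 88<<0 -> acc=88 shift=7
  byte[13]=0xE5 cont=1 payload=0x65=101: acc |= 101<<7 -> acc=13016 shift=14
  byte[14]=0x5D cont=0 payload=0x5D=93: acc |= 93<<14 -> acc=1536728 shift=21 [end]
Varint 5: bytes[12:15] = D8 E5 5D -> value 1536728 (3 byte(s))
  byte[15]=0xBF cont=1 payload=0x3F=63: acc |= 63<<0 -> acc=63 shift=7
  byte[16]=0xE0 cont=1 payload=0x60=96: acc |= 96<<7 -> acc=12351 shift=14
  byte[17]=0x76 cont=0 payload=0x76=118: acc |= 118<<14 -> acc=1945663 shift=21 [end]
Varint 6: bytes[15:18] = BF E0 76 -> value 1945663 (3 byte(s))

Answer: 3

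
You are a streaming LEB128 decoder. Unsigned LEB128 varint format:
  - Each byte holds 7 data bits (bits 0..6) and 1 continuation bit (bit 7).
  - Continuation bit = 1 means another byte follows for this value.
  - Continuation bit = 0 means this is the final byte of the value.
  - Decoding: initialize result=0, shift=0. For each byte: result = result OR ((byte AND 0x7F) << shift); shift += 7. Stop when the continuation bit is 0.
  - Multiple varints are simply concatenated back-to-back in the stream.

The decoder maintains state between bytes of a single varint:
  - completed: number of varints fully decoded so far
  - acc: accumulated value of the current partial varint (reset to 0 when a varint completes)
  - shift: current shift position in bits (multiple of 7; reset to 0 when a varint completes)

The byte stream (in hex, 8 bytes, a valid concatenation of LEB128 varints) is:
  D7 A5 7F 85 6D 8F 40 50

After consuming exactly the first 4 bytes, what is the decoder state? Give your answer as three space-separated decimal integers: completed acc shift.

Answer: 1 5 7

Derivation:
byte[0]=0xD7 cont=1 payload=0x57: acc |= 87<<0 -> completed=0 acc=87 shift=7
byte[1]=0xA5 cont=1 payload=0x25: acc |= 37<<7 -> completed=0 acc=4823 shift=14
byte[2]=0x7F cont=0 payload=0x7F: varint #1 complete (value=2085591); reset -> completed=1 acc=0 shift=0
byte[3]=0x85 cont=1 payload=0x05: acc |= 5<<0 -> completed=1 acc=5 shift=7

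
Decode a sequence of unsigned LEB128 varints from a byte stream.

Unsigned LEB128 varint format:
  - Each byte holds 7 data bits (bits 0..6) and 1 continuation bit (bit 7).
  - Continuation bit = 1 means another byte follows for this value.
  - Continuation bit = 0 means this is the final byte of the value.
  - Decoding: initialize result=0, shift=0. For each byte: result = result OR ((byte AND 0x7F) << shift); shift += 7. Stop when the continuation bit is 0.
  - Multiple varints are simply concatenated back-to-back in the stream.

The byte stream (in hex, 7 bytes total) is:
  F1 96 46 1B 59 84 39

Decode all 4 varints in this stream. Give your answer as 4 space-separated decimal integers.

Answer: 1149809 27 89 7300

Derivation:
  byte[0]=0xF1 cont=1 payload=0x71=113: acc |= 113<<0 -> acc=113 shift=7
  byte[1]=0x96 cont=1 payload=0x16=22: acc |= 22<<7 -> acc=2929 shift=14
  byte[2]=0x46 cont=0 payload=0x46=70: acc |= 70<<14 -> acc=1149809 shift=21 [end]
Varint 1: bytes[0:3] = F1 96 46 -> value 1149809 (3 byte(s))
  byte[3]=0x1B cont=0 payload=0x1B=27: acc |= 27<<0 -> acc=27 shift=7 [end]
Varint 2: bytes[3:4] = 1B -> value 27 (1 byte(s))
  byte[4]=0x59 cont=0 payload=0x59=89: acc |= 89<<0 -> acc=89 shift=7 [end]
Varint 3: bytes[4:5] = 59 -> value 89 (1 byte(s))
  byte[5]=0x84 cont=1 payload=0x04=4: acc |= 4<<0 -> acc=4 shift=7
  byte[6]=0x39 cont=0 payload=0x39=57: acc |= 57<<7 -> acc=7300 shift=14 [end]
Varint 4: bytes[5:7] = 84 39 -> value 7300 (2 byte(s))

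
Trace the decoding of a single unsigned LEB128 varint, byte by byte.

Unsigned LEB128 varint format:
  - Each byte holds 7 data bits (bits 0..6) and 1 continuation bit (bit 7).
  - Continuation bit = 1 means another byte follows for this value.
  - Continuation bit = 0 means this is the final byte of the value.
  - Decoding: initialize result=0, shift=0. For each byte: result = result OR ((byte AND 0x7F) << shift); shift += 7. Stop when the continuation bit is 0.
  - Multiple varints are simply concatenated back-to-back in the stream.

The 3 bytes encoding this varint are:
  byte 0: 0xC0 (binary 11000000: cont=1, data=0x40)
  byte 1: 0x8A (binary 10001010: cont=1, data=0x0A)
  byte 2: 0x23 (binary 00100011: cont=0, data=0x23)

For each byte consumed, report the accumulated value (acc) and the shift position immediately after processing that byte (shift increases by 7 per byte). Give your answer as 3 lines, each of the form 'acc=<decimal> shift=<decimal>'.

Answer: acc=64 shift=7
acc=1344 shift=14
acc=574784 shift=21

Derivation:
byte 0=0xC0: payload=0x40=64, contrib = 64<<0 = 64; acc -> 64, shift -> 7
byte 1=0x8A: payload=0x0A=10, contrib = 10<<7 = 1280; acc -> 1344, shift -> 14
byte 2=0x23: payload=0x23=35, contrib = 35<<14 = 573440; acc -> 574784, shift -> 21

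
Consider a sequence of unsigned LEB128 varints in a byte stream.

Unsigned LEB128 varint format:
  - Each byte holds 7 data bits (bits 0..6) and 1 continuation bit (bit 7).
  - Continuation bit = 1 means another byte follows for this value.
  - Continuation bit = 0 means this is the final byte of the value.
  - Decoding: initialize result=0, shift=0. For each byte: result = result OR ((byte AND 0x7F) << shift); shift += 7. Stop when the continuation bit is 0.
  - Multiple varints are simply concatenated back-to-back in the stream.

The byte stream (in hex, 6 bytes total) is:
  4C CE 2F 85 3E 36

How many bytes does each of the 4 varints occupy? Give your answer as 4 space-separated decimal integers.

  byte[0]=0x4C cont=0 payload=0x4C=76: acc |= 76<<0 -> acc=76 shift=7 [end]
Varint 1: bytes[0:1] = 4C -> value 76 (1 byte(s))
  byte[1]=0xCE cont=1 payload=0x4E=78: acc |= 78<<0 -> acc=78 shift=7
  byte[2]=0x2F cont=0 payload=0x2F=47: acc |= 47<<7 -> acc=6094 shift=14 [end]
Varint 2: bytes[1:3] = CE 2F -> value 6094 (2 byte(s))
  byte[3]=0x85 cont=1 payload=0x05=5: acc |= 5<<0 -> acc=5 shift=7
  byte[4]=0x3E cont=0 payload=0x3E=62: acc |= 62<<7 -> acc=7941 shift=14 [end]
Varint 3: bytes[3:5] = 85 3E -> value 7941 (2 byte(s))
  byte[5]=0x36 cont=0 payload=0x36=54: acc |= 54<<0 -> acc=54 shift=7 [end]
Varint 4: bytes[5:6] = 36 -> value 54 (1 byte(s))

Answer: 1 2 2 1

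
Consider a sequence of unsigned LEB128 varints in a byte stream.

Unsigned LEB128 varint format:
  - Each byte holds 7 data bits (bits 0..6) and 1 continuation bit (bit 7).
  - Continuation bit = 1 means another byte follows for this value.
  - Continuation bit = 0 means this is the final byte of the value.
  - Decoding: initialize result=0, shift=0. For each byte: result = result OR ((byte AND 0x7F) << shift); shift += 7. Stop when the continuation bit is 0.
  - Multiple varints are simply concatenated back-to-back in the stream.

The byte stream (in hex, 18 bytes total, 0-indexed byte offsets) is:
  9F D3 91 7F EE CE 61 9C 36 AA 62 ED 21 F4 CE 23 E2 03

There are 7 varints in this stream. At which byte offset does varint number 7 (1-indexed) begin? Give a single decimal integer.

  byte[0]=0x9F cont=1 payload=0x1F=31: acc |= 31<<0 -> acc=31 shift=7
  byte[1]=0xD3 cont=1 payload=0x53=83: acc |= 83<<7 -> acc=10655 shift=14
  byte[2]=0x91 cont=1 payload=0x11=17: acc |= 17<<14 -> acc=289183 shift=21
  byte[3]=0x7F cont=0 payload=0x7F=127: acc |= 127<<21 -> acc=266627487 shift=28 [end]
Varint 1: bytes[0:4] = 9F D3 91 7F -> value 266627487 (4 byte(s))
  byte[4]=0xEE cont=1 payload=0x6E=110: acc |= 110<<0 -> acc=110 shift=7
  byte[5]=0xCE cont=1 payload=0x4E=78: acc |= 78<<7 -> acc=10094 shift=14
  byte[6]=0x61 cont=0 payload=0x61=97: acc |= 97<<14 -> acc=1599342 shift=21 [end]
Varint 2: bytes[4:7] = EE CE 61 -> value 1599342 (3 byte(s))
  byte[7]=0x9C cont=1 payload=0x1C=28: acc |= 28<<0 -> acc=28 shift=7
  byte[8]=0x36 cont=0 payload=0x36=54: acc |= 54<<7 -> acc=6940 shift=14 [end]
Varint 3: bytes[7:9] = 9C 36 -> value 6940 (2 byte(s))
  byte[9]=0xAA cont=1 payload=0x2A=42: acc |= 42<<0 -> acc=42 shift=7
  byte[10]=0x62 cont=0 payload=0x62=98: acc |= 98<<7 -> acc=12586 shift=14 [end]
Varint 4: bytes[9:11] = AA 62 -> value 12586 (2 byte(s))
  byte[11]=0xED cont=1 payload=0x6D=109: acc |= 109<<0 -> acc=109 shift=7
  byte[12]=0x21 cont=0 payload=0x21=33: acc |= 33<<7 -> acc=4333 shift=14 [end]
Varint 5: bytes[11:13] = ED 21 -> value 4333 (2 byte(s))
  byte[13]=0xF4 cont=1 payload=0x74=116: acc |= 116<<0 -> acc=116 shift=7
  byte[14]=0xCE cont=1 payload=0x4E=78: acc |= 78<<7 -> acc=10100 shift=14
  byte[15]=0x23 cont=0 payload=0x23=35: acc |= 35<<14 -> acc=583540 shift=21 [end]
Varint 6: bytes[13:16] = F4 CE 23 -> value 583540 (3 byte(s))
  byte[16]=0xE2 cont=1 payload=0x62=98: acc |= 98<<0 -> acc=98 shift=7
  byte[17]=0x03 cont=0 payload=0x03=3: acc |= 3<<7 -> acc=482 shift=14 [end]
Varint 7: bytes[16:18] = E2 03 -> value 482 (2 byte(s))

Answer: 16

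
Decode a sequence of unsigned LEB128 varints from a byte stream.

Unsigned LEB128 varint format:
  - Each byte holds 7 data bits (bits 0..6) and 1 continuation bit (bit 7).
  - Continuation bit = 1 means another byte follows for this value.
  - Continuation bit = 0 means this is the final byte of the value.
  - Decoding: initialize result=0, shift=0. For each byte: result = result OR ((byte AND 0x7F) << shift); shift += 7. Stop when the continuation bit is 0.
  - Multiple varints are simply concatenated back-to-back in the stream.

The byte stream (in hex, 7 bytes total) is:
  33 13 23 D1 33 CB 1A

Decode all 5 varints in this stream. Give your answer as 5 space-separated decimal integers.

Answer: 51 19 35 6609 3403

Derivation:
  byte[0]=0x33 cont=0 payload=0x33=51: acc |= 51<<0 -> acc=51 shift=7 [end]
Varint 1: bytes[0:1] = 33 -> value 51 (1 byte(s))
  byte[1]=0x13 cont=0 payload=0x13=19: acc |= 19<<0 -> acc=19 shift=7 [end]
Varint 2: bytes[1:2] = 13 -> value 19 (1 byte(s))
  byte[2]=0x23 cont=0 payload=0x23=35: acc |= 35<<0 -> acc=35 shift=7 [end]
Varint 3: bytes[2:3] = 23 -> value 35 (1 byte(s))
  byte[3]=0xD1 cont=1 payload=0x51=81: acc |= 81<<0 -> acc=81 shift=7
  byte[4]=0x33 cont=0 payload=0x33=51: acc |= 51<<7 -> acc=6609 shift=14 [end]
Varint 4: bytes[3:5] = D1 33 -> value 6609 (2 byte(s))
  byte[5]=0xCB cont=1 payload=0x4B=75: acc |= 75<<0 -> acc=75 shift=7
  byte[6]=0x1A cont=0 payload=0x1A=26: acc |= 26<<7 -> acc=3403 shift=14 [end]
Varint 5: bytes[5:7] = CB 1A -> value 3403 (2 byte(s))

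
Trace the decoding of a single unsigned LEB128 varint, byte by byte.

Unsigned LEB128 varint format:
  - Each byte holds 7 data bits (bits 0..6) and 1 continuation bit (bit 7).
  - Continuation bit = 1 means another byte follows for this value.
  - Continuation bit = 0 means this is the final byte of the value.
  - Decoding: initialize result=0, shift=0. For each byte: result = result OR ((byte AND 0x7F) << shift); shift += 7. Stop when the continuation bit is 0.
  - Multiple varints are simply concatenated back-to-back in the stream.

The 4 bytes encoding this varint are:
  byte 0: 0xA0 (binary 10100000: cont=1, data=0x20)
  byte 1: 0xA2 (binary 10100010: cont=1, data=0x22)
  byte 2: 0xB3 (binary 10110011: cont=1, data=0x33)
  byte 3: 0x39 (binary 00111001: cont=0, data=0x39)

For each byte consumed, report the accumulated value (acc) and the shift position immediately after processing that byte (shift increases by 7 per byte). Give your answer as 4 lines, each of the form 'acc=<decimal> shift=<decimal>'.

Answer: acc=32 shift=7
acc=4384 shift=14
acc=839968 shift=21
acc=120377632 shift=28

Derivation:
byte 0=0xA0: payload=0x20=32, contrib = 32<<0 = 32; acc -> 32, shift -> 7
byte 1=0xA2: payload=0x22=34, contrib = 34<<7 = 4352; acc -> 4384, shift -> 14
byte 2=0xB3: payload=0x33=51, contrib = 51<<14 = 835584; acc -> 839968, shift -> 21
byte 3=0x39: payload=0x39=57, contrib = 57<<21 = 119537664; acc -> 120377632, shift -> 28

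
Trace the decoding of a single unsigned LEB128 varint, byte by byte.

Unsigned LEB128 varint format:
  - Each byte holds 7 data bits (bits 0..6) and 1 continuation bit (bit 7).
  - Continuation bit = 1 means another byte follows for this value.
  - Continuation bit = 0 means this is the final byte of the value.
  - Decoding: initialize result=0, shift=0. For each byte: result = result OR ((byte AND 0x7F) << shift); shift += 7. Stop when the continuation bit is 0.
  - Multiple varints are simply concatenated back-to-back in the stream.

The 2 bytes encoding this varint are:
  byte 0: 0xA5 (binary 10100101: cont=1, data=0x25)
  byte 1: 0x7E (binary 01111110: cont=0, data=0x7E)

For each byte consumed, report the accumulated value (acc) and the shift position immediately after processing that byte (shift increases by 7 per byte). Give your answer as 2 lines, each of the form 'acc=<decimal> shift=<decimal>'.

Answer: acc=37 shift=7
acc=16165 shift=14

Derivation:
byte 0=0xA5: payload=0x25=37, contrib = 37<<0 = 37; acc -> 37, shift -> 7
byte 1=0x7E: payload=0x7E=126, contrib = 126<<7 = 16128; acc -> 16165, shift -> 14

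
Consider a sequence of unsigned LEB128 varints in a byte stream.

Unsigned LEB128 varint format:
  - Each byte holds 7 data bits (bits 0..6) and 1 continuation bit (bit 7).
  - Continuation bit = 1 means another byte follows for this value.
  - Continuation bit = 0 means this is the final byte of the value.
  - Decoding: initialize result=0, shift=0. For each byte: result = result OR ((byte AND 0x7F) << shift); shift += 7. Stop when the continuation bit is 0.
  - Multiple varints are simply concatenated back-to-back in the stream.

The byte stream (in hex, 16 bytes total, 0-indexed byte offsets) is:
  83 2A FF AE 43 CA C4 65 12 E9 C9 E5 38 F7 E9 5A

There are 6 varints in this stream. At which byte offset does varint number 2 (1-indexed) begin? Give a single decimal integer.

  byte[0]=0x83 cont=1 payload=0x03=3: acc |= 3<<0 -> acc=3 shift=7
  byte[1]=0x2A cont=0 payload=0x2A=42: acc |= 42<<7 -> acc=5379 shift=14 [end]
Varint 1: bytes[0:2] = 83 2A -> value 5379 (2 byte(s))
  byte[2]=0xFF cont=1 payload=0x7F=127: acc |= 127<<0 -> acc=127 shift=7
  byte[3]=0xAE cont=1 payload=0x2E=46: acc |= 46<<7 -> acc=6015 shift=14
  byte[4]=0x43 cont=0 payload=0x43=67: acc |= 67<<14 -> acc=1103743 shift=21 [end]
Varint 2: bytes[2:5] = FF AE 43 -> value 1103743 (3 byte(s))
  byte[5]=0xCA cont=1 payload=0x4A=74: acc |= 74<<0 -> acc=74 shift=7
  byte[6]=0xC4 cont=1 payload=0x44=68: acc |= 68<<7 -> acc=8778 shift=14
  byte[7]=0x65 cont=0 payload=0x65=101: acc |= 101<<14 -> acc=1663562 shift=21 [end]
Varint 3: bytes[5:8] = CA C4 65 -> value 1663562 (3 byte(s))
  byte[8]=0x12 cont=0 payload=0x12=18: acc |= 18<<0 -> acc=18 shift=7 [end]
Varint 4: bytes[8:9] = 12 -> value 18 (1 byte(s))
  byte[9]=0xE9 cont=1 payload=0x69=105: acc |= 105<<0 -> acc=105 shift=7
  byte[10]=0xC9 cont=1 payload=0x49=73: acc |= 73<<7 -> acc=9449 shift=14
  byte[11]=0xE5 cont=1 payload=0x65=101: acc |= 101<<14 -> acc=1664233 shift=21
  byte[12]=0x38 cont=0 payload=0x38=56: acc |= 56<<21 -> acc=119104745 shift=28 [end]
Varint 5: bytes[9:13] = E9 C9 E5 38 -> value 119104745 (4 byte(s))
  byte[13]=0xF7 cont=1 payload=0x77=119: acc |= 119<<0 -> acc=119 shift=7
  byte[14]=0xE9 cont=1 payload=0x69=105: acc |= 105<<7 -> acc=13559 shift=14
  byte[15]=0x5A cont=0 payload=0x5A=90: acc |= 90<<14 -> acc=1488119 shift=21 [end]
Varint 6: bytes[13:16] = F7 E9 5A -> value 1488119 (3 byte(s))

Answer: 2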